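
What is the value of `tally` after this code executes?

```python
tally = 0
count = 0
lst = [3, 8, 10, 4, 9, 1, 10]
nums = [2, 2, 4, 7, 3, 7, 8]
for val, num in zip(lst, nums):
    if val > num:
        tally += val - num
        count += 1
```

Let's trace through this code step by step.

Initialize: tally = 0
Initialize: count = 0
Initialize: lst = [3, 8, 10, 4, 9, 1, 10]
Initialize: nums = [2, 2, 4, 7, 3, 7, 8]
Entering loop: for val, num in zip(lst, nums):

After execution: tally = 21
21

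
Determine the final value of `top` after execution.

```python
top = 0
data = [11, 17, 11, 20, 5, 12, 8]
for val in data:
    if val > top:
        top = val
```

Let's trace through this code step by step.

Initialize: top = 0
Initialize: data = [11, 17, 11, 20, 5, 12, 8]
Entering loop: for val in data:

After execution: top = 20
20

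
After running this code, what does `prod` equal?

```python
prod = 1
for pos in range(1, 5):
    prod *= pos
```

Let's trace through this code step by step.

Initialize: prod = 1
Entering loop: for pos in range(1, 5):

After execution: prod = 24
24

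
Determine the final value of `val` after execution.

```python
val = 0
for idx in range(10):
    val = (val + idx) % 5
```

Let's trace through this code step by step.

Initialize: val = 0
Entering loop: for idx in range(10):

After execution: val = 0
0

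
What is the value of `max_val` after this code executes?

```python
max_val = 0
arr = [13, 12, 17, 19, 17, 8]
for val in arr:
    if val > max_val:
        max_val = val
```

Let's trace through this code step by step.

Initialize: max_val = 0
Initialize: arr = [13, 12, 17, 19, 17, 8]
Entering loop: for val in arr:

After execution: max_val = 19
19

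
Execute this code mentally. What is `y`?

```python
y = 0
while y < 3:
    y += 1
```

Let's trace through this code step by step.

Initialize: y = 0
Entering loop: while y < 3:

After execution: y = 3
3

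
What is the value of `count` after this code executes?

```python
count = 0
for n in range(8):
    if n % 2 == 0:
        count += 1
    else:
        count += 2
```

Let's trace through this code step by step.

Initialize: count = 0
Entering loop: for n in range(8):

After execution: count = 12
12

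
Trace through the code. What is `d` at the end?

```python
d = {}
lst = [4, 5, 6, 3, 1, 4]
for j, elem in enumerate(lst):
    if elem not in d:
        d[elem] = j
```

Let's trace through this code step by step.

Initialize: d = {}
Initialize: lst = [4, 5, 6, 3, 1, 4]
Entering loop: for j, elem in enumerate(lst):

After execution: d = {4: 0, 5: 1, 6: 2, 3: 3, 1: 4}
{4: 0, 5: 1, 6: 2, 3: 3, 1: 4}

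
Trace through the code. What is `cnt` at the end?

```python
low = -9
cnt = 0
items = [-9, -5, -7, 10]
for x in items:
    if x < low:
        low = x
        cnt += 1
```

Let's trace through this code step by step.

Initialize: low = -9
Initialize: cnt = 0
Initialize: items = [-9, -5, -7, 10]
Entering loop: for x in items:

After execution: cnt = 0
0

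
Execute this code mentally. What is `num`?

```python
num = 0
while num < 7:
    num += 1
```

Let's trace through this code step by step.

Initialize: num = 0
Entering loop: while num < 7:

After execution: num = 7
7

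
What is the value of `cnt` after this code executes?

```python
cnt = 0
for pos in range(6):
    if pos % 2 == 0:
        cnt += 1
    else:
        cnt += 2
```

Let's trace through this code step by step.

Initialize: cnt = 0
Entering loop: for pos in range(6):

After execution: cnt = 9
9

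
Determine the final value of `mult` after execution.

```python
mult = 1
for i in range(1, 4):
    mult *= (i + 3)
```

Let's trace through this code step by step.

Initialize: mult = 1
Entering loop: for i in range(1, 4):

After execution: mult = 120
120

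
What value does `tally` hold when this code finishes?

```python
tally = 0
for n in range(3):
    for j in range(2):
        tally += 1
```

Let's trace through this code step by step.

Initialize: tally = 0
Entering loop: for n in range(3):

After execution: tally = 6
6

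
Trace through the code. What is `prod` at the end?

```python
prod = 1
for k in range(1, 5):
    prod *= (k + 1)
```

Let's trace through this code step by step.

Initialize: prod = 1
Entering loop: for k in range(1, 5):

After execution: prod = 120
120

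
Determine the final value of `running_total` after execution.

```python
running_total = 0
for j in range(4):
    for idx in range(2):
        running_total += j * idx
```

Let's trace through this code step by step.

Initialize: running_total = 0
Entering loop: for j in range(4):

After execution: running_total = 6
6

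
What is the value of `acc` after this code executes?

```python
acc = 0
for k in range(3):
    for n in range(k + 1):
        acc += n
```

Let's trace through this code step by step.

Initialize: acc = 0
Entering loop: for k in range(3):

After execution: acc = 4
4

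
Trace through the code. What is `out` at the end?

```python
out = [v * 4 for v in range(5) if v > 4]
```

Let's trace through this code step by step.

Initialize: out = [v * 4 for v in range(5) if v > 4]

After execution: out = []
[]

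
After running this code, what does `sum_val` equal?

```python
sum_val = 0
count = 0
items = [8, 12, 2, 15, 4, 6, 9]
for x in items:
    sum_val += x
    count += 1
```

Let's trace through this code step by step.

Initialize: sum_val = 0
Initialize: count = 0
Initialize: items = [8, 12, 2, 15, 4, 6, 9]
Entering loop: for x in items:

After execution: sum_val = 56
56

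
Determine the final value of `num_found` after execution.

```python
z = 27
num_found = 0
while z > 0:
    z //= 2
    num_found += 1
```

Let's trace through this code step by step.

Initialize: z = 27
Initialize: num_found = 0
Entering loop: while z > 0:

After execution: num_found = 5
5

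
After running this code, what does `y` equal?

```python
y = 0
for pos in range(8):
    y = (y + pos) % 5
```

Let's trace through this code step by step.

Initialize: y = 0
Entering loop: for pos in range(8):

After execution: y = 3
3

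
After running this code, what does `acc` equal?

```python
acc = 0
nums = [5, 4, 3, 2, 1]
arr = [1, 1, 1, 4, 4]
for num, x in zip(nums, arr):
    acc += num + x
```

Let's trace through this code step by step.

Initialize: acc = 0
Initialize: nums = [5, 4, 3, 2, 1]
Initialize: arr = [1, 1, 1, 4, 4]
Entering loop: for num, x in zip(nums, arr):

After execution: acc = 26
26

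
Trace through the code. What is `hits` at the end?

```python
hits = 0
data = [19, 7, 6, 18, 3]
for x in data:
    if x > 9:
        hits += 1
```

Let's trace through this code step by step.

Initialize: hits = 0
Initialize: data = [19, 7, 6, 18, 3]
Entering loop: for x in data:

After execution: hits = 2
2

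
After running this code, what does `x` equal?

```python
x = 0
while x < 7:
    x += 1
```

Let's trace through this code step by step.

Initialize: x = 0
Entering loop: while x < 7:

After execution: x = 7
7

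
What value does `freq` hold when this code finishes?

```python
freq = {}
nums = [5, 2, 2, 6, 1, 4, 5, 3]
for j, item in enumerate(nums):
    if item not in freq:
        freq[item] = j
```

Let's trace through this code step by step.

Initialize: freq = {}
Initialize: nums = [5, 2, 2, 6, 1, 4, 5, 3]
Entering loop: for j, item in enumerate(nums):

After execution: freq = {5: 0, 2: 1, 6: 3, 1: 4, 4: 5, 3: 7}
{5: 0, 2: 1, 6: 3, 1: 4, 4: 5, 3: 7}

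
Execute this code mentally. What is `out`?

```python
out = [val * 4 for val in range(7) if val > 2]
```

Let's trace through this code step by step.

Initialize: out = [val * 4 for val in range(7) if val > 2]

After execution: out = [12, 16, 20, 24]
[12, 16, 20, 24]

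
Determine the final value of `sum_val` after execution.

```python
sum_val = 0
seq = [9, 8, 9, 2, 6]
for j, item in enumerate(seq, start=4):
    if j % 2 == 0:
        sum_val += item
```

Let's trace through this code step by step.

Initialize: sum_val = 0
Initialize: seq = [9, 8, 9, 2, 6]
Entering loop: for j, item in enumerate(seq, start=4):

After execution: sum_val = 24
24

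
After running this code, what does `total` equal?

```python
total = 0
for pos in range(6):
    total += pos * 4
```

Let's trace through this code step by step.

Initialize: total = 0
Entering loop: for pos in range(6):

After execution: total = 60
60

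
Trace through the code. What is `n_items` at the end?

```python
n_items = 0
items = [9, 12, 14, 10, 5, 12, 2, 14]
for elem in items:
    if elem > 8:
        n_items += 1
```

Let's trace through this code step by step.

Initialize: n_items = 0
Initialize: items = [9, 12, 14, 10, 5, 12, 2, 14]
Entering loop: for elem in items:

After execution: n_items = 6
6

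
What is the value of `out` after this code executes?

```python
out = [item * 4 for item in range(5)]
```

Let's trace through this code step by step.

Initialize: out = [item * 4 for item in range(5)]

After execution: out = [0, 4, 8, 12, 16]
[0, 4, 8, 12, 16]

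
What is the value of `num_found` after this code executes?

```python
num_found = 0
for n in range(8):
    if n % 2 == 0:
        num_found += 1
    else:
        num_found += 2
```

Let's trace through this code step by step.

Initialize: num_found = 0
Entering loop: for n in range(8):

After execution: num_found = 12
12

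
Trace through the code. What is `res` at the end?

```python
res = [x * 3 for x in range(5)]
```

Let's trace through this code step by step.

Initialize: res = [x * 3 for x in range(5)]

After execution: res = [0, 3, 6, 9, 12]
[0, 3, 6, 9, 12]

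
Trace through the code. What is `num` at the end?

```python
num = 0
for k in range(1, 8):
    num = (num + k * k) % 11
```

Let's trace through this code step by step.

Initialize: num = 0
Entering loop: for k in range(1, 8):

After execution: num = 8
8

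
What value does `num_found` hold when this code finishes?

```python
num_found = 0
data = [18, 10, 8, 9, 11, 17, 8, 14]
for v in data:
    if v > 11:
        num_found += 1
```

Let's trace through this code step by step.

Initialize: num_found = 0
Initialize: data = [18, 10, 8, 9, 11, 17, 8, 14]
Entering loop: for v in data:

After execution: num_found = 3
3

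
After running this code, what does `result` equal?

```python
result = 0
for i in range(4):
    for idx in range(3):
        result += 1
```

Let's trace through this code step by step.

Initialize: result = 0
Entering loop: for i in range(4):

After execution: result = 12
12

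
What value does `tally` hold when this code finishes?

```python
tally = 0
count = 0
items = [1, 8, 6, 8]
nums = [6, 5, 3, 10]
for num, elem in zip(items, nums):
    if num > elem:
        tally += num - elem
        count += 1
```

Let's trace through this code step by step.

Initialize: tally = 0
Initialize: count = 0
Initialize: items = [1, 8, 6, 8]
Initialize: nums = [6, 5, 3, 10]
Entering loop: for num, elem in zip(items, nums):

After execution: tally = 6
6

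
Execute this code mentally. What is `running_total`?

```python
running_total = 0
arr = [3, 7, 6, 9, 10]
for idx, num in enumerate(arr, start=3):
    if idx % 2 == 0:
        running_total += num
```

Let's trace through this code step by step.

Initialize: running_total = 0
Initialize: arr = [3, 7, 6, 9, 10]
Entering loop: for idx, num in enumerate(arr, start=3):

After execution: running_total = 16
16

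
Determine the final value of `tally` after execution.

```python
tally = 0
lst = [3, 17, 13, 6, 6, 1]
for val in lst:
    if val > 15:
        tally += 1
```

Let's trace through this code step by step.

Initialize: tally = 0
Initialize: lst = [3, 17, 13, 6, 6, 1]
Entering loop: for val in lst:

After execution: tally = 1
1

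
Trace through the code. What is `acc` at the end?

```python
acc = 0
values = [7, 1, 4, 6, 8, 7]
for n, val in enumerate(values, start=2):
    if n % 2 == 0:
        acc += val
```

Let's trace through this code step by step.

Initialize: acc = 0
Initialize: values = [7, 1, 4, 6, 8, 7]
Entering loop: for n, val in enumerate(values, start=2):

After execution: acc = 19
19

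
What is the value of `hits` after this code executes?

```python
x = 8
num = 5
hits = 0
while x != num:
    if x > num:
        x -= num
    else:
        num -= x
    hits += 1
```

Let's trace through this code step by step.

Initialize: x = 8
Initialize: num = 5
Initialize: hits = 0
Entering loop: while x != num:

After execution: hits = 4
4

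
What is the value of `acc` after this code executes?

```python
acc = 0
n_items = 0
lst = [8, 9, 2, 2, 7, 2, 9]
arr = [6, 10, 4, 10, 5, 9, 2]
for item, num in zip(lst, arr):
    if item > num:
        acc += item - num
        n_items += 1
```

Let's trace through this code step by step.

Initialize: acc = 0
Initialize: n_items = 0
Initialize: lst = [8, 9, 2, 2, 7, 2, 9]
Initialize: arr = [6, 10, 4, 10, 5, 9, 2]
Entering loop: for item, num in zip(lst, arr):

After execution: acc = 11
11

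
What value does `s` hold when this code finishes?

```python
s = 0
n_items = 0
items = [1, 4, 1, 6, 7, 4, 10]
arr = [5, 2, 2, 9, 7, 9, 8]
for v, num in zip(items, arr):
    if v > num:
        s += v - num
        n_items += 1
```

Let's trace through this code step by step.

Initialize: s = 0
Initialize: n_items = 0
Initialize: items = [1, 4, 1, 6, 7, 4, 10]
Initialize: arr = [5, 2, 2, 9, 7, 9, 8]
Entering loop: for v, num in zip(items, arr):

After execution: s = 4
4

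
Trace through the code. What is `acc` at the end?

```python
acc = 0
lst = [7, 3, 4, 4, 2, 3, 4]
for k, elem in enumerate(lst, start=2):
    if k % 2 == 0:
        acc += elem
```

Let's trace through this code step by step.

Initialize: acc = 0
Initialize: lst = [7, 3, 4, 4, 2, 3, 4]
Entering loop: for k, elem in enumerate(lst, start=2):

After execution: acc = 17
17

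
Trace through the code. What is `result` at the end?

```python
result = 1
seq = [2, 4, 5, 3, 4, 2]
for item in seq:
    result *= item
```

Let's trace through this code step by step.

Initialize: result = 1
Initialize: seq = [2, 4, 5, 3, 4, 2]
Entering loop: for item in seq:

After execution: result = 960
960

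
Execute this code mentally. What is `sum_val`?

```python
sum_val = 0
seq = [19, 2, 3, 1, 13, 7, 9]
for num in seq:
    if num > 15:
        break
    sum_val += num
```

Let's trace through this code step by step.

Initialize: sum_val = 0
Initialize: seq = [19, 2, 3, 1, 13, 7, 9]
Entering loop: for num in seq:

After execution: sum_val = 0
0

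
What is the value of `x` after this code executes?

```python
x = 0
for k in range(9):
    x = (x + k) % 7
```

Let's trace through this code step by step.

Initialize: x = 0
Entering loop: for k in range(9):

After execution: x = 1
1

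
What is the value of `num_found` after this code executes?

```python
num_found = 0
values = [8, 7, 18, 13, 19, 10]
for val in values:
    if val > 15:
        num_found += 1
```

Let's trace through this code step by step.

Initialize: num_found = 0
Initialize: values = [8, 7, 18, 13, 19, 10]
Entering loop: for val in values:

After execution: num_found = 2
2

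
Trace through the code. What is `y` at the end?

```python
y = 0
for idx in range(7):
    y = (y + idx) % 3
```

Let's trace through this code step by step.

Initialize: y = 0
Entering loop: for idx in range(7):

After execution: y = 0
0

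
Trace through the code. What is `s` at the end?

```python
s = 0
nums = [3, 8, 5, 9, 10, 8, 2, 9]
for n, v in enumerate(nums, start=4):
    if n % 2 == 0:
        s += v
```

Let's trace through this code step by step.

Initialize: s = 0
Initialize: nums = [3, 8, 5, 9, 10, 8, 2, 9]
Entering loop: for n, v in enumerate(nums, start=4):

After execution: s = 20
20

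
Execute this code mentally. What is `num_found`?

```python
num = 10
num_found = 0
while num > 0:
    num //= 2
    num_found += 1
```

Let's trace through this code step by step.

Initialize: num = 10
Initialize: num_found = 0
Entering loop: while num > 0:

After execution: num_found = 4
4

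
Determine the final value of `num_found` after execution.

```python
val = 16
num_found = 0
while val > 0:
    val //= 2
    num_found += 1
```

Let's trace through this code step by step.

Initialize: val = 16
Initialize: num_found = 0
Entering loop: while val > 0:

After execution: num_found = 5
5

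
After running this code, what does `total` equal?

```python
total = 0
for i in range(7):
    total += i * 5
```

Let's trace through this code step by step.

Initialize: total = 0
Entering loop: for i in range(7):

After execution: total = 105
105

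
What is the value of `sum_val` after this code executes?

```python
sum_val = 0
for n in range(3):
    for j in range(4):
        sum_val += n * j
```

Let's trace through this code step by step.

Initialize: sum_val = 0
Entering loop: for n in range(3):

After execution: sum_val = 18
18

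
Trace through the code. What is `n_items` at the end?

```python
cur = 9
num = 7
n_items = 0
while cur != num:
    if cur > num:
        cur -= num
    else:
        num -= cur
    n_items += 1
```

Let's trace through this code step by step.

Initialize: cur = 9
Initialize: num = 7
Initialize: n_items = 0
Entering loop: while cur != num:

After execution: n_items = 5
5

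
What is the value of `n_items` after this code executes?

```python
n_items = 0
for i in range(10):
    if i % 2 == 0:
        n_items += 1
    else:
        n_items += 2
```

Let's trace through this code step by step.

Initialize: n_items = 0
Entering loop: for i in range(10):

After execution: n_items = 15
15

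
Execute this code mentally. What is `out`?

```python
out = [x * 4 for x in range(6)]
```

Let's trace through this code step by step.

Initialize: out = [x * 4 for x in range(6)]

After execution: out = [0, 4, 8, 12, 16, 20]
[0, 4, 8, 12, 16, 20]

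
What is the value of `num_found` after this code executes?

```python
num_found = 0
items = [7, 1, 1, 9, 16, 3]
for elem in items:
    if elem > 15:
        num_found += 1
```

Let's trace through this code step by step.

Initialize: num_found = 0
Initialize: items = [7, 1, 1, 9, 16, 3]
Entering loop: for elem in items:

After execution: num_found = 1
1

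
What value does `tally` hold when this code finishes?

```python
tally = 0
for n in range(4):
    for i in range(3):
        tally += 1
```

Let's trace through this code step by step.

Initialize: tally = 0
Entering loop: for n in range(4):

After execution: tally = 12
12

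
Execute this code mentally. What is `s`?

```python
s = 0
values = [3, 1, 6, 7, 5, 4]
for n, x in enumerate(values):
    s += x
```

Let's trace through this code step by step.

Initialize: s = 0
Initialize: values = [3, 1, 6, 7, 5, 4]
Entering loop: for n, x in enumerate(values):

After execution: s = 26
26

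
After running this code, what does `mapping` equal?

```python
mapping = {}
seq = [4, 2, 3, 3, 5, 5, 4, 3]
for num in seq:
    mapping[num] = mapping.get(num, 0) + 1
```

Let's trace through this code step by step.

Initialize: mapping = {}
Initialize: seq = [4, 2, 3, 3, 5, 5, 4, 3]
Entering loop: for num in seq:

After execution: mapping = {4: 2, 2: 1, 3: 3, 5: 2}
{4: 2, 2: 1, 3: 3, 5: 2}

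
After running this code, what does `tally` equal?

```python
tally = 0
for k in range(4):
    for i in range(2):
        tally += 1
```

Let's trace through this code step by step.

Initialize: tally = 0
Entering loop: for k in range(4):

After execution: tally = 8
8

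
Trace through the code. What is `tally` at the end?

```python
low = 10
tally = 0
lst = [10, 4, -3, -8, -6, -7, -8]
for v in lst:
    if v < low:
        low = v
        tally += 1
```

Let's trace through this code step by step.

Initialize: low = 10
Initialize: tally = 0
Initialize: lst = [10, 4, -3, -8, -6, -7, -8]
Entering loop: for v in lst:

After execution: tally = 3
3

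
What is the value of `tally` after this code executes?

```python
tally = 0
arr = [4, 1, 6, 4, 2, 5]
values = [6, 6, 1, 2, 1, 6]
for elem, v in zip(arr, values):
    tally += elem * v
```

Let's trace through this code step by step.

Initialize: tally = 0
Initialize: arr = [4, 1, 6, 4, 2, 5]
Initialize: values = [6, 6, 1, 2, 1, 6]
Entering loop: for elem, v in zip(arr, values):

After execution: tally = 76
76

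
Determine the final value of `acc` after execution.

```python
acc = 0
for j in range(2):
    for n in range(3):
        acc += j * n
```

Let's trace through this code step by step.

Initialize: acc = 0
Entering loop: for j in range(2):

After execution: acc = 3
3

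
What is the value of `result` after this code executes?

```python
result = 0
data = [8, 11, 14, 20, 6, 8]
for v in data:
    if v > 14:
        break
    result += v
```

Let's trace through this code step by step.

Initialize: result = 0
Initialize: data = [8, 11, 14, 20, 6, 8]
Entering loop: for v in data:

After execution: result = 33
33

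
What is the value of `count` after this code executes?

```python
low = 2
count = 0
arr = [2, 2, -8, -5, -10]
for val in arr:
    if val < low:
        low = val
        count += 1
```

Let's trace through this code step by step.

Initialize: low = 2
Initialize: count = 0
Initialize: arr = [2, 2, -8, -5, -10]
Entering loop: for val in arr:

After execution: count = 2
2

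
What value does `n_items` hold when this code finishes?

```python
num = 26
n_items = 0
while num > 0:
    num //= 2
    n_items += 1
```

Let's trace through this code step by step.

Initialize: num = 26
Initialize: n_items = 0
Entering loop: while num > 0:

After execution: n_items = 5
5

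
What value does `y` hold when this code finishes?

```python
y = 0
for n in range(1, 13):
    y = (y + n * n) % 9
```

Let's trace through this code step by step.

Initialize: y = 0
Entering loop: for n in range(1, 13):

After execution: y = 2
2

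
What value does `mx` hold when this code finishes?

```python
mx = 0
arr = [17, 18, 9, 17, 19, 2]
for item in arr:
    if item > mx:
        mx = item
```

Let's trace through this code step by step.

Initialize: mx = 0
Initialize: arr = [17, 18, 9, 17, 19, 2]
Entering loop: for item in arr:

After execution: mx = 19
19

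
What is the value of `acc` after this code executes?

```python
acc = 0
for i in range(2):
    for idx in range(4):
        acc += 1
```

Let's trace through this code step by step.

Initialize: acc = 0
Entering loop: for i in range(2):

After execution: acc = 8
8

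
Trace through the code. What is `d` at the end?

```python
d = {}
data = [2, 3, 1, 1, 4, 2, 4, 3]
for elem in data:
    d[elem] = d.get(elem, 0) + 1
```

Let's trace through this code step by step.

Initialize: d = {}
Initialize: data = [2, 3, 1, 1, 4, 2, 4, 3]
Entering loop: for elem in data:

After execution: d = {2: 2, 3: 2, 1: 2, 4: 2}
{2: 2, 3: 2, 1: 2, 4: 2}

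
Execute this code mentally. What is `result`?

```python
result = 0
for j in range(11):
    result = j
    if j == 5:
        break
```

Let's trace through this code step by step.

Initialize: result = 0
Entering loop: for j in range(11):

After execution: result = 5
5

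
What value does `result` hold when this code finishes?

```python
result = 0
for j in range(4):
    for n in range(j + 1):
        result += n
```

Let's trace through this code step by step.

Initialize: result = 0
Entering loop: for j in range(4):

After execution: result = 10
10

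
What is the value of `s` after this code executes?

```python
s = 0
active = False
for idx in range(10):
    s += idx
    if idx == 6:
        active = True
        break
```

Let's trace through this code step by step.

Initialize: s = 0
Initialize: active = False
Entering loop: for idx in range(10):

After execution: s = 21
21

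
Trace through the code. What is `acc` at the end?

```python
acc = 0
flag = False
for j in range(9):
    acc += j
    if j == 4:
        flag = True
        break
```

Let's trace through this code step by step.

Initialize: acc = 0
Initialize: flag = False
Entering loop: for j in range(9):

After execution: acc = 10
10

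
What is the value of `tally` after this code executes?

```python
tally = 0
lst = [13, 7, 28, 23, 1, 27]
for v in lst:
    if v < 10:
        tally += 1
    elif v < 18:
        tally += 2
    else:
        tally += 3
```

Let's trace through this code step by step.

Initialize: tally = 0
Initialize: lst = [13, 7, 28, 23, 1, 27]
Entering loop: for v in lst:

After execution: tally = 13
13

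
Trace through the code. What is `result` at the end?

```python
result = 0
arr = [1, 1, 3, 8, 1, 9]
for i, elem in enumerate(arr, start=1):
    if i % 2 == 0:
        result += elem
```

Let's trace through this code step by step.

Initialize: result = 0
Initialize: arr = [1, 1, 3, 8, 1, 9]
Entering loop: for i, elem in enumerate(arr, start=1):

After execution: result = 18
18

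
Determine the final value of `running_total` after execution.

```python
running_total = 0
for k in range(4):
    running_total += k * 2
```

Let's trace through this code step by step.

Initialize: running_total = 0
Entering loop: for k in range(4):

After execution: running_total = 12
12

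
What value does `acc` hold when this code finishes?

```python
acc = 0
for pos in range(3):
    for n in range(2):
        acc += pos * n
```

Let's trace through this code step by step.

Initialize: acc = 0
Entering loop: for pos in range(3):

After execution: acc = 3
3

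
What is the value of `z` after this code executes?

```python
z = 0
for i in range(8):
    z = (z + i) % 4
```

Let's trace through this code step by step.

Initialize: z = 0
Entering loop: for i in range(8):

After execution: z = 0
0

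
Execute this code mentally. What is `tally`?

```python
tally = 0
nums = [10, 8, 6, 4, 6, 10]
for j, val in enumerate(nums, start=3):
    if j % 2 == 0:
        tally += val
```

Let's trace through this code step by step.

Initialize: tally = 0
Initialize: nums = [10, 8, 6, 4, 6, 10]
Entering loop: for j, val in enumerate(nums, start=3):

After execution: tally = 22
22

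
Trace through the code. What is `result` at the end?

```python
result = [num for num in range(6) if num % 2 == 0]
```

Let's trace through this code step by step.

Initialize: result = [num for num in range(6) if num % 2 == 0]

After execution: result = [0, 2, 4]
[0, 2, 4]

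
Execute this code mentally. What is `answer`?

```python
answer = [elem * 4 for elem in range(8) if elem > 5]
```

Let's trace through this code step by step.

Initialize: answer = [elem * 4 for elem in range(8) if elem > 5]

After execution: answer = [24, 28]
[24, 28]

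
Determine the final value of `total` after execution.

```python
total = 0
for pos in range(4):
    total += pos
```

Let's trace through this code step by step.

Initialize: total = 0
Entering loop: for pos in range(4):

After execution: total = 6
6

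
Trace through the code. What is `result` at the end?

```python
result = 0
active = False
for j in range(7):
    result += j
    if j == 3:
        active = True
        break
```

Let's trace through this code step by step.

Initialize: result = 0
Initialize: active = False
Entering loop: for j in range(7):

After execution: result = 6
6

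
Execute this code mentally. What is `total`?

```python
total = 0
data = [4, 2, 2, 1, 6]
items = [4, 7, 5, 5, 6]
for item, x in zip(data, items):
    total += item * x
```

Let's trace through this code step by step.

Initialize: total = 0
Initialize: data = [4, 2, 2, 1, 6]
Initialize: items = [4, 7, 5, 5, 6]
Entering loop: for item, x in zip(data, items):

After execution: total = 81
81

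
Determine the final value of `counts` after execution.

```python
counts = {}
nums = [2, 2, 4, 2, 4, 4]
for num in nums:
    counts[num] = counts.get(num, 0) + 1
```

Let's trace through this code step by step.

Initialize: counts = {}
Initialize: nums = [2, 2, 4, 2, 4, 4]
Entering loop: for num in nums:

After execution: counts = {2: 3, 4: 3}
{2: 3, 4: 3}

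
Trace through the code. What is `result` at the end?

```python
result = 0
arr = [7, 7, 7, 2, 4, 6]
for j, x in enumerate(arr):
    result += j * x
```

Let's trace through this code step by step.

Initialize: result = 0
Initialize: arr = [7, 7, 7, 2, 4, 6]
Entering loop: for j, x in enumerate(arr):

After execution: result = 73
73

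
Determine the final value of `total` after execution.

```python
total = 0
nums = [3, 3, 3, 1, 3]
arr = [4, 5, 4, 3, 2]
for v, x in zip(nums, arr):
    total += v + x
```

Let's trace through this code step by step.

Initialize: total = 0
Initialize: nums = [3, 3, 3, 1, 3]
Initialize: arr = [4, 5, 4, 3, 2]
Entering loop: for v, x in zip(nums, arr):

After execution: total = 31
31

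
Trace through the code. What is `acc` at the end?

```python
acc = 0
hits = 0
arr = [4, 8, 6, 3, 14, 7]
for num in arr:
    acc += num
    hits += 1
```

Let's trace through this code step by step.

Initialize: acc = 0
Initialize: hits = 0
Initialize: arr = [4, 8, 6, 3, 14, 7]
Entering loop: for num in arr:

After execution: acc = 42
42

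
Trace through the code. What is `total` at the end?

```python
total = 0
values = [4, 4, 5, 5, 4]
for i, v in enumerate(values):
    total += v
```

Let's trace through this code step by step.

Initialize: total = 0
Initialize: values = [4, 4, 5, 5, 4]
Entering loop: for i, v in enumerate(values):

After execution: total = 22
22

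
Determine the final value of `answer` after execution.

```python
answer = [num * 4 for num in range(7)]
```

Let's trace through this code step by step.

Initialize: answer = [num * 4 for num in range(7)]

After execution: answer = [0, 4, 8, 12, 16, 20, 24]
[0, 4, 8, 12, 16, 20, 24]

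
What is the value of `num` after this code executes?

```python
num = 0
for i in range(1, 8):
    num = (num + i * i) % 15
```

Let's trace through this code step by step.

Initialize: num = 0
Entering loop: for i in range(1, 8):

After execution: num = 5
5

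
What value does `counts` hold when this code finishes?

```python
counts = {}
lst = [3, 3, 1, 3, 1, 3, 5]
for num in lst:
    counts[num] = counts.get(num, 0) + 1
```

Let's trace through this code step by step.

Initialize: counts = {}
Initialize: lst = [3, 3, 1, 3, 1, 3, 5]
Entering loop: for num in lst:

After execution: counts = {3: 4, 1: 2, 5: 1}
{3: 4, 1: 2, 5: 1}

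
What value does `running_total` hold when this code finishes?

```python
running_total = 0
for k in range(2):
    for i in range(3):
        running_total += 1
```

Let's trace through this code step by step.

Initialize: running_total = 0
Entering loop: for k in range(2):

After execution: running_total = 6
6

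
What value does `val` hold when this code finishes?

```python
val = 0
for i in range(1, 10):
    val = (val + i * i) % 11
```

Let's trace through this code step by step.

Initialize: val = 0
Entering loop: for i in range(1, 10):

After execution: val = 10
10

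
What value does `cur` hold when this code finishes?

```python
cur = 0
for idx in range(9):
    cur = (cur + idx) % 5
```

Let's trace through this code step by step.

Initialize: cur = 0
Entering loop: for idx in range(9):

After execution: cur = 1
1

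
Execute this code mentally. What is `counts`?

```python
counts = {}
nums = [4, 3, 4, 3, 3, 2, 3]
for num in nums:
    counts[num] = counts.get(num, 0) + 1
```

Let's trace through this code step by step.

Initialize: counts = {}
Initialize: nums = [4, 3, 4, 3, 3, 2, 3]
Entering loop: for num in nums:

After execution: counts = {4: 2, 3: 4, 2: 1}
{4: 2, 3: 4, 2: 1}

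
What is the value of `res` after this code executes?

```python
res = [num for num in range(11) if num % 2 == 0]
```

Let's trace through this code step by step.

Initialize: res = [num for num in range(11) if num % 2 == 0]

After execution: res = [0, 2, 4, 6, 8, 10]
[0, 2, 4, 6, 8, 10]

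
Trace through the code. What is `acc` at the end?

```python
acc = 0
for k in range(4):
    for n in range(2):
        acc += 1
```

Let's trace through this code step by step.

Initialize: acc = 0
Entering loop: for k in range(4):

After execution: acc = 8
8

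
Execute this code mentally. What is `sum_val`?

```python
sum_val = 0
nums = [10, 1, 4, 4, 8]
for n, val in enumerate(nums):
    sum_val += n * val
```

Let's trace through this code step by step.

Initialize: sum_val = 0
Initialize: nums = [10, 1, 4, 4, 8]
Entering loop: for n, val in enumerate(nums):

After execution: sum_val = 53
53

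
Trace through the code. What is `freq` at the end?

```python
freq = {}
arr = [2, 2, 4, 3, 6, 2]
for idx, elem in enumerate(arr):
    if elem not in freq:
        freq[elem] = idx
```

Let's trace through this code step by step.

Initialize: freq = {}
Initialize: arr = [2, 2, 4, 3, 6, 2]
Entering loop: for idx, elem in enumerate(arr):

After execution: freq = {2: 0, 4: 2, 3: 3, 6: 4}
{2: 0, 4: 2, 3: 3, 6: 4}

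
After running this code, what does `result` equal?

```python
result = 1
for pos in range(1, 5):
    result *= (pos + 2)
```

Let's trace through this code step by step.

Initialize: result = 1
Entering loop: for pos in range(1, 5):

After execution: result = 360
360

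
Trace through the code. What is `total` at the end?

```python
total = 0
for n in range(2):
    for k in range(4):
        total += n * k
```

Let's trace through this code step by step.

Initialize: total = 0
Entering loop: for n in range(2):

After execution: total = 6
6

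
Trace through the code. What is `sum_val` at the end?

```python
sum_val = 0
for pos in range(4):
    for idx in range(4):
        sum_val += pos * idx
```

Let's trace through this code step by step.

Initialize: sum_val = 0
Entering loop: for pos in range(4):

After execution: sum_val = 36
36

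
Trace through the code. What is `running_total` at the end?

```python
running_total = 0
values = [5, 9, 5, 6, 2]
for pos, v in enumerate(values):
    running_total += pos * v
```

Let's trace through this code step by step.

Initialize: running_total = 0
Initialize: values = [5, 9, 5, 6, 2]
Entering loop: for pos, v in enumerate(values):

After execution: running_total = 45
45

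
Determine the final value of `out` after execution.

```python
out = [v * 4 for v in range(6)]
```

Let's trace through this code step by step.

Initialize: out = [v * 4 for v in range(6)]

After execution: out = [0, 4, 8, 12, 16, 20]
[0, 4, 8, 12, 16, 20]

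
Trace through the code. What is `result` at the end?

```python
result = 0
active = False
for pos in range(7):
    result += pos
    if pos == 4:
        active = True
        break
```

Let's trace through this code step by step.

Initialize: result = 0
Initialize: active = False
Entering loop: for pos in range(7):

After execution: result = 10
10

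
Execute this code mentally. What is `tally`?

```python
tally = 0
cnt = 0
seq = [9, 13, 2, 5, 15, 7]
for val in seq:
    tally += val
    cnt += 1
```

Let's trace through this code step by step.

Initialize: tally = 0
Initialize: cnt = 0
Initialize: seq = [9, 13, 2, 5, 15, 7]
Entering loop: for val in seq:

After execution: tally = 51
51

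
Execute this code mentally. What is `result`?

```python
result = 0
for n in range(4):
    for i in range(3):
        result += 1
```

Let's trace through this code step by step.

Initialize: result = 0
Entering loop: for n in range(4):

After execution: result = 12
12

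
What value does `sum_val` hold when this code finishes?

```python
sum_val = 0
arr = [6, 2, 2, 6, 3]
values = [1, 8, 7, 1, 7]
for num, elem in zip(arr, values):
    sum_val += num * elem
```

Let's trace through this code step by step.

Initialize: sum_val = 0
Initialize: arr = [6, 2, 2, 6, 3]
Initialize: values = [1, 8, 7, 1, 7]
Entering loop: for num, elem in zip(arr, values):

After execution: sum_val = 63
63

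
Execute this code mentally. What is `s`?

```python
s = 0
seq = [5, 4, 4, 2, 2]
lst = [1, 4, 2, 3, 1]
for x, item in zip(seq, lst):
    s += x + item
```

Let's trace through this code step by step.

Initialize: s = 0
Initialize: seq = [5, 4, 4, 2, 2]
Initialize: lst = [1, 4, 2, 3, 1]
Entering loop: for x, item in zip(seq, lst):

After execution: s = 28
28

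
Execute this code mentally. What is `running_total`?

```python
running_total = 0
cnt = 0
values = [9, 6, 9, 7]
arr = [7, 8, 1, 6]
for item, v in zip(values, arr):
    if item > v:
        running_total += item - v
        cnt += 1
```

Let's trace through this code step by step.

Initialize: running_total = 0
Initialize: cnt = 0
Initialize: values = [9, 6, 9, 7]
Initialize: arr = [7, 8, 1, 6]
Entering loop: for item, v in zip(values, arr):

After execution: running_total = 11
11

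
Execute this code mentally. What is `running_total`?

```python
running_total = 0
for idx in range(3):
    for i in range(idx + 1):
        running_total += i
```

Let's trace through this code step by step.

Initialize: running_total = 0
Entering loop: for idx in range(3):

After execution: running_total = 4
4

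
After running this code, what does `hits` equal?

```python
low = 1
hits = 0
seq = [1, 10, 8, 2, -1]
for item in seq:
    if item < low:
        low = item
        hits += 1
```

Let's trace through this code step by step.

Initialize: low = 1
Initialize: hits = 0
Initialize: seq = [1, 10, 8, 2, -1]
Entering loop: for item in seq:

After execution: hits = 1
1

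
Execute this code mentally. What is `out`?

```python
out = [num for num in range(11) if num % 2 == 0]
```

Let's trace through this code step by step.

Initialize: out = [num for num in range(11) if num % 2 == 0]

After execution: out = [0, 2, 4, 6, 8, 10]
[0, 2, 4, 6, 8, 10]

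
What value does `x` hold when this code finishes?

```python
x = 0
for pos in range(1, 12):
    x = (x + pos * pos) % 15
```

Let's trace through this code step by step.

Initialize: x = 0
Entering loop: for pos in range(1, 12):

After execution: x = 11
11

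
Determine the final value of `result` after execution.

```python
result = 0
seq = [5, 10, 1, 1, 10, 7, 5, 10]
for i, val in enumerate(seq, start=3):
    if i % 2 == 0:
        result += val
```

Let's trace through this code step by step.

Initialize: result = 0
Initialize: seq = [5, 10, 1, 1, 10, 7, 5, 10]
Entering loop: for i, val in enumerate(seq, start=3):

After execution: result = 28
28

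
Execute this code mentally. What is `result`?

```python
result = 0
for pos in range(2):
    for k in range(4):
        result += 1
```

Let's trace through this code step by step.

Initialize: result = 0
Entering loop: for pos in range(2):

After execution: result = 8
8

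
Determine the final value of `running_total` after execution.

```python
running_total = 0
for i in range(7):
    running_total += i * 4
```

Let's trace through this code step by step.

Initialize: running_total = 0
Entering loop: for i in range(7):

After execution: running_total = 84
84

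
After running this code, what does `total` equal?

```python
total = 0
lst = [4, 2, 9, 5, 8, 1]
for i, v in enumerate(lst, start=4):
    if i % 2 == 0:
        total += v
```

Let's trace through this code step by step.

Initialize: total = 0
Initialize: lst = [4, 2, 9, 5, 8, 1]
Entering loop: for i, v in enumerate(lst, start=4):

After execution: total = 21
21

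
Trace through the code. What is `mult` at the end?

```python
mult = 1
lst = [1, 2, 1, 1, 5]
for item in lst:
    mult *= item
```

Let's trace through this code step by step.

Initialize: mult = 1
Initialize: lst = [1, 2, 1, 1, 5]
Entering loop: for item in lst:

After execution: mult = 10
10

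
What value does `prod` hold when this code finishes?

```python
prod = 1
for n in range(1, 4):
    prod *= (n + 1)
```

Let's trace through this code step by step.

Initialize: prod = 1
Entering loop: for n in range(1, 4):

After execution: prod = 24
24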